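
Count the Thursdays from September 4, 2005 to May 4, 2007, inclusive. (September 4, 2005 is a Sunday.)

September 4, 2005 is a Sunday; the first Thursday on or after it is September 8, 2005 (4 days later).
From September 8, 2005 to May 4, 2007: 114 + 365 + 124 = 603 days (rest of 2005, 2006, to May 4, 2007 in 2007).
603 ÷ 7 = 86 full weeks with remainder 1, so 86 more Thursdays after the first → 87.

87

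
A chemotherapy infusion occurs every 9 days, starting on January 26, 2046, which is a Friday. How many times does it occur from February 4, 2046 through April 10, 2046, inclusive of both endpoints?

Occurrences land 9·i days after January 26, 2046 for i = 0, 1, 2, …
February 4, 2046 is 9 days after the start; 9 ÷ 9 = 1 remainder 0. First occurrence in the window: #2 on February 4, 2046 (1×9 = 9 days in).
April 10, 2046 is 74 days after the start; 74 ÷ 9 = 8 remainder 2. Last occurrence in the window: #9 on April 8, 2046.
Occurrences #2 through #9: 8 in total.

8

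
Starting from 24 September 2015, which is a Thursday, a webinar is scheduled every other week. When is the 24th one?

11 August 2016

The 24th occurrence is 23 intervals after the first: 23 × 14 = 322 days after 24 September 2015.
September has 30 days — 6 days to the end of September leaves 316.
October has 31 days (285 left).
November has 30 days (255 left).
December has 31 days (224 left).
January has 31 days (193 left).
February has 29 days (164 left).
March has 31 days (133 left).
April has 30 days (103 left).
May has 31 days (72 left).
June has 30 days (42 left).
July has 31 days (11 left).
11 days into August → 11 August 2016.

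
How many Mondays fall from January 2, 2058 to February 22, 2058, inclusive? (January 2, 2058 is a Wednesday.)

7

January 2, 2058 is a Wednesday; the first Monday on or after it is January 7, 2058 (5 days later).
From January 7, 2058 to February 22, 2058: 24 + 22 = 46 days (rest of January, February).
46 ÷ 7 = 6 full weeks with remainder 4, so 6 more Mondays after the first → 7.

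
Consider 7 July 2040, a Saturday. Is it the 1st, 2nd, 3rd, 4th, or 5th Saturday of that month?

1st

Day 7 falls in week ⌈7/7⌉ of the month.
Days 1–7 hold the 1st Saturday, 8–14 the 2nd, 15–21 the 3rd, 22–28 the 4th, 29–31 the 5th.
7 is in the range for the 1st.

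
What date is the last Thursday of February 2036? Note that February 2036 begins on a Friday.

February 2036 begins on a Friday, so the first Thursday is February 7 (6 days later).
February 2036 has 29 days. Adding weeks: 7, 14, 21, 28 — the last one ≤ 29 is the 28th.

February 28, 2036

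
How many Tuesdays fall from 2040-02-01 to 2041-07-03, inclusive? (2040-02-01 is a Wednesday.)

74

2040-02-01 is a Wednesday; the first Tuesday on or after it is 2040-02-07 (6 days later).
From 2040-02-07 to 2041-07-03: 328 + 184 = 512 days (rest of 2040, to 2041-07-03 in 2041).
512 ÷ 7 = 73 full weeks with remainder 1, so 73 more Tuesdays after the first → 74.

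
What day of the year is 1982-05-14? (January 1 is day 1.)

134

Days in months before May: 31 + 28 + 31 + 30 = 120.
Plus 14 days into May → day 134.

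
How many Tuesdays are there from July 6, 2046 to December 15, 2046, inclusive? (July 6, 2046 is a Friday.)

July 6, 2046 is a Friday; the first Tuesday on or after it is July 10, 2046 (4 days later).
From July 10, 2046 to December 15, 2046: 21 + 31 + 30 + 31 + 30 + 15 = 158 days (rest of July, August, September, October, November, December).
158 ÷ 7 = 22 full weeks with remainder 4, so 22 more Tuesdays after the first → 23.

23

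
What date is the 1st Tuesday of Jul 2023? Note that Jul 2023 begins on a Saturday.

Jul 2023 begins on a Saturday, so the first Tuesday is Jul 4 (3 days later).

Jul 4, 2023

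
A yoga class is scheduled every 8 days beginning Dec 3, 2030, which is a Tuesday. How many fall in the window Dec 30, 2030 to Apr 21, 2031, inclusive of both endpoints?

14

Occurrences land 8·i days after Dec 3, 2030 for i = 0, 1, 2, …
Dec 30, 2030 is 27 days after the start; 27 ÷ 8 = 3 remainder 3; since the remainder is 3, round up to i = 4. First occurrence in the window: #5 on Jan 4, 2031 (4×8 = 32 days in).
Apr 21, 2031 is 139 days after the start; 139 ÷ 8 = 17 remainder 3. Last occurrence in the window: #18 on Apr 18, 2031.
Occurrences #5 through #18: 14 in total.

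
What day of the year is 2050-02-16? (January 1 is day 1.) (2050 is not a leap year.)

Days in months before February: 31 = 31.
Plus 16 days into February → day 47.

47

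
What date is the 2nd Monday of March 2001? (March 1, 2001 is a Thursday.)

12 March 2001

March 2001 begins on a Thursday, so the first Monday is March 5 (4 days later).
The 2nd Monday is 1 weeks later: 5 + 7 = 12.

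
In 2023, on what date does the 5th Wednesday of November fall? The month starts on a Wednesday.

November 2023 begins on a Wednesday, so the first Wednesday is November 1.
The 5th Wednesday is 4 weeks later: 1 + 28 = 29.

29 November 2023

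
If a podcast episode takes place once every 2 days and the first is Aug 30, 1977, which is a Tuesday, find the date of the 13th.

The 13th occurrence is 12 intervals after the first: 12 × 2 = 24 days after Aug 30, 1977.
Aug has 31 days — 1 day to the end of Aug leaves 23.
23 days into Sep → Sep 23, 1977.

Sep 23, 1977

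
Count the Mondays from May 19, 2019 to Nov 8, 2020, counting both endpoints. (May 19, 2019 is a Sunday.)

May 19, 2019 is a Sunday; the first Monday on or after it is May 20, 2019 (1 day later).
From May 20, 2019 to Nov 8, 2020: 225 + 313 = 538 days (rest of 2019, to Nov 8, 2020 in 2020).
538 ÷ 7 = 76 full weeks with remainder 6, so 76 more Mondays after the first → 77.

77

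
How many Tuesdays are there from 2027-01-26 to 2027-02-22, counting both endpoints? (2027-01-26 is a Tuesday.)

2027-01-26 is a Tuesday; the first Tuesday on or after it is 2027-01-26.
From 2027-01-26 to 2027-02-22: 5 + 22 = 27 days (rest of January, February).
27 ÷ 7 = 3 full weeks with remainder 6, so 3 more Tuesdays after the first → 4.

4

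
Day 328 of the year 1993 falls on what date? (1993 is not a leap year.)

November 24, 1993

January has 31 days (328 − 31 = 297 remain).
February has 28 days (297 − 28 = 269 remain).
March has 31 days (269 − 31 = 238 remain).
April has 30 days (238 − 30 = 208 remain).
May has 31 days (208 − 31 = 177 remain).
June has 30 days (177 − 30 = 147 remain).
July has 31 days (147 − 31 = 116 remain).
August has 31 days (116 − 31 = 85 remain).
September has 30 days (85 − 30 = 55 remain).
October has 31 days (55 − 31 = 24 remain).
24 into November → November 24.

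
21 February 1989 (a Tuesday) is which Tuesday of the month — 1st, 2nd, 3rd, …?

3rd

Day 21 falls in week ⌈21/7⌉ of the month.
Days 1–7 hold the 1st Tuesday, 8–14 the 2nd, 15–21 the 3rd, 22–28 the 4th, 29–31 the 5th.
21 is in the range for the 3rd.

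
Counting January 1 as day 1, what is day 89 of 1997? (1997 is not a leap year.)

1997-03-30

January has 31 days (89 − 31 = 58 remain).
February has 28 days (58 − 28 = 30 remain).
30 into March → March 30.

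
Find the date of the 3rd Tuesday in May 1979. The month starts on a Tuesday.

May 1979 begins on a Tuesday, so the first Tuesday is May 1.
The 3rd Tuesday is 2 weeks later: 1 + 14 = 15.

May 15, 1979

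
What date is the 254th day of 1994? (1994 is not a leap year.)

Sep 11, 1994

Jan has 31 days (254 − 31 = 223 remain).
Feb has 28 days (223 − 28 = 195 remain).
Mar has 31 days (195 − 31 = 164 remain).
Apr has 30 days (164 − 30 = 134 remain).
May has 31 days (134 − 31 = 103 remain).
Jun has 30 days (103 − 30 = 73 remain).
Jul has 31 days (73 − 31 = 42 remain).
Aug has 31 days (42 − 31 = 11 remain).
11 into Sep → Sep 11.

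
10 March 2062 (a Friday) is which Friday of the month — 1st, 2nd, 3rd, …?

Day 10 falls in week ⌈10/7⌉ of the month.
Days 1–7 hold the 1st Friday, 8–14 the 2nd, 15–21 the 3rd, 22–28 the 4th, 29–31 the 5th.
10 is in the range for the 2nd.

2nd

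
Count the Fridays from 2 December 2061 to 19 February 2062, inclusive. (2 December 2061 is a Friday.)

12

2 December 2061 is a Friday; the first Friday on or after it is 2 December 2061.
From 2 December 2061 to 19 February 2062: 29 + 31 + 19 = 79 days (rest of December, January, February).
79 ÷ 7 = 11 full weeks with remainder 2, so 11 more Fridays after the first → 12.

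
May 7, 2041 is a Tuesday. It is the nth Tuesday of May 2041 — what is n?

1st

Day 7 falls in week ⌈7/7⌉ of the month.
Days 1–7 hold the 1st Tuesday, 8–14 the 2nd, 15–21 the 3rd, 22–28 the 4th, 29–31 the 5th.
7 is in the range for the 1st.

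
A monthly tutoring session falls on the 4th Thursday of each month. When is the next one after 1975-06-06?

1975-06-26

June 1975 starts on a Sunday; its first Thursday is the 5th, so the 4th Thursday is the 26th — 1975-06-26.
1975-06-26 is after 1975-06-06, so that is the next one.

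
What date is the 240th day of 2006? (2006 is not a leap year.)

28 August 2006

January has 31 days (240 − 31 = 209 remain).
February has 28 days (209 − 28 = 181 remain).
March has 31 days (181 − 31 = 150 remain).
April has 30 days (150 − 30 = 120 remain).
May has 31 days (120 − 31 = 89 remain).
June has 30 days (89 − 30 = 59 remain).
July has 31 days (59 − 31 = 28 remain).
28 into August → August 28.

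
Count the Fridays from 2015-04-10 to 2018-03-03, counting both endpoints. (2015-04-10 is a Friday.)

152

2015-04-10 is a Friday; the first Friday on or after it is 2015-04-10.
From 2015-04-10 to 2018-03-03: 265 + 366 + 365 + 62 = 1058 days (rest of 2015, 2016, 2017, to 2018-03-03 in 2018).
1058 ÷ 7 = 151 full weeks with remainder 1, so 151 more Fridays after the first → 152.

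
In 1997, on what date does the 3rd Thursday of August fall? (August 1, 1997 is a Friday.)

21 August 1997

August 1997 begins on a Friday, so the first Thursday is August 7 (6 days later).
The 3rd Thursday is 2 weeks later: 7 + 14 = 21.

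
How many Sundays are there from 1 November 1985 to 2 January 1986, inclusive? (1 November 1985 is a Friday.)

1 November 1985 is a Friday; the first Sunday on or after it is 3 November 1985 (2 days later).
From 3 November 1985 to 2 January 1986: 27 + 31 + 2 = 60 days (rest of November, December, January).
60 ÷ 7 = 8 full weeks with remainder 4, so 8 more Sundays after the first → 9.

9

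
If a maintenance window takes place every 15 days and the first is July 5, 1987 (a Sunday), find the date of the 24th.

The 24th occurrence is 23 intervals after the first: 23 × 15 = 345 days after July 5, 1987.
July has 31 days — 26 days to the end of July leaves 319.
August has 31 days (288 left).
September has 30 days (258 left).
October has 31 days (227 left).
November has 30 days (197 left).
December has 31 days (166 left).
January has 31 days (135 left).
February has 29 days (106 left).
March has 31 days (75 left).
April has 30 days (45 left).
May has 31 days (14 left).
14 days into June → June 14, 1988.

June 14, 1988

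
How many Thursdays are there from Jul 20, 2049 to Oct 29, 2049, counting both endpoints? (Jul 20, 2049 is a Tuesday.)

Jul 20, 2049 is a Tuesday; the first Thursday on or after it is Jul 22, 2049 (2 days later).
From Jul 22, 2049 to Oct 29, 2049: 9 + 31 + 30 + 29 = 99 days (rest of Jul, Aug, Sep, Oct).
99 ÷ 7 = 14 full weeks with remainder 1, so 14 more Thursdays after the first → 15.

15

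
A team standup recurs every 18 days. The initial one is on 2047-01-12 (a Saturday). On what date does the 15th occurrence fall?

The 15th occurrence is 14 intervals after the first: 14 × 18 = 252 days after 2047-01-12.
January has 31 days — 19 days to the end of January leaves 233.
February has 28 days (205 left).
March has 31 days (174 left).
April has 30 days (144 left).
May has 31 days (113 left).
June has 30 days (83 left).
July has 31 days (52 left).
August has 31 days (21 left).
21 days into September → 2047-09-21.

2047-09-21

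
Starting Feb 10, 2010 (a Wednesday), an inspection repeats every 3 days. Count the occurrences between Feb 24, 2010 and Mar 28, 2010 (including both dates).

Occurrences land 3·i days after Feb 10, 2010 for i = 0, 1, 2, …
Feb 24, 2010 is 14 days after the start; 14 ÷ 3 = 4 remainder 2; since the remainder is 2, round up to i = 5. First occurrence in the window: #6 on Feb 25, 2010 (5×3 = 15 days in).
Mar 28, 2010 is 46 days after the start; 46 ÷ 3 = 15 remainder 1. Last occurrence in the window: #16 on Mar 27, 2010.
Occurrences #6 through #16: 11 in total.

11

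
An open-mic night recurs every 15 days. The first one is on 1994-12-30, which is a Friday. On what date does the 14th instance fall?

The 14th occurrence is 13 intervals after the first: 13 × 15 = 195 days after 1994-12-30.
December has 31 days — 1 day to the end of December leaves 194.
January has 31 days (163 left).
February has 28 days (135 left).
March has 31 days (104 left).
April has 30 days (74 left).
May has 31 days (43 left).
June has 30 days (13 left).
13 days into July → 1995-07-13.

1995-07-13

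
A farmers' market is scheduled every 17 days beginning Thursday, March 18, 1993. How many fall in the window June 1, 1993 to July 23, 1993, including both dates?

Occurrences land 17·i days after March 18, 1993 for i = 0, 1, 2, …
June 1, 1993 is 75 days after the start; 75 ÷ 17 = 4 remainder 7; since the remainder is 7, round up to i = 5. First occurrence in the window: #6 on June 11, 1993 (5×17 = 85 days in).
July 23, 1993 is 127 days after the start; 127 ÷ 17 = 7 remainder 8. Last occurrence in the window: #8 on July 15, 1993.
Occurrences #6 through #8: 3 in total.

3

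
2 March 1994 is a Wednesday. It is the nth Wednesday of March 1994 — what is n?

Day 2 falls in week ⌈2/7⌉ of the month.
Days 1–7 hold the 1st Wednesday, 8–14 the 2nd, 15–21 the 3rd, 22–28 the 4th, 29–31 the 5th.
2 is in the range for the 1st.

1st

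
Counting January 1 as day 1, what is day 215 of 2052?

August 2, 2052

January has 31 days (215 − 31 = 184 remain).
February has 29 days (184 − 29 = 155 remain).
March has 31 days (155 − 31 = 124 remain).
April has 30 days (124 − 30 = 94 remain).
May has 31 days (94 − 31 = 63 remain).
June has 30 days (63 − 30 = 33 remain).
July has 31 days (33 − 31 = 2 remain).
2 into August → August 2.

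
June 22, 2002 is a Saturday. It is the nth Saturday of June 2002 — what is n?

4th

Day 22 falls in week ⌈22/7⌉ of the month.
Days 1–7 hold the 1st Saturday, 8–14 the 2nd, 15–21 the 3rd, 22–28 the 4th, 29–31 the 5th.
22 is in the range for the 4th.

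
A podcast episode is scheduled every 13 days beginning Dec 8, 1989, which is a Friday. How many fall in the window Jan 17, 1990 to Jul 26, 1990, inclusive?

Occurrences land 13·i days after Dec 8, 1989 for i = 0, 1, 2, …
Jan 17, 1990 is 40 days after the start; 40 ÷ 13 = 3 remainder 1; since the remainder is 1, round up to i = 4. First occurrence in the window: #5 on Jan 29, 1990 (4×13 = 52 days in).
Jul 26, 1990 is 230 days after the start; 230 ÷ 13 = 17 remainder 9. Last occurrence in the window: #18 on Jul 17, 1990.
Occurrences #5 through #18: 14 in total.

14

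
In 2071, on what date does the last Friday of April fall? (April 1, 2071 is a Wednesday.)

April 2071 begins on a Wednesday, so the first Friday is April 3 (2 days later).
April 2071 has 30 days. Adding weeks: 3, 10, 17, 24 — the last one ≤ 30 is the 24th.

April 24, 2071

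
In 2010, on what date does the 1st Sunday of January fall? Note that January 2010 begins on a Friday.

January 3, 2010

January 2010 begins on a Friday, so the first Sunday is January 3 (2 days later).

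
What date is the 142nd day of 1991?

May 22, 1991

Jan has 31 days (142 − 31 = 111 remain).
Feb has 28 days (111 − 28 = 83 remain).
Mar has 31 days (83 − 31 = 52 remain).
Apr has 30 days (52 − 30 = 22 remain).
22 into May → May 22.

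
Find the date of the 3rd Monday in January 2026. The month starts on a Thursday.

January 2026 begins on a Thursday, so the first Monday is January 5 (4 days later).
The 3rd Monday is 2 weeks later: 5 + 14 = 19.

2026-01-19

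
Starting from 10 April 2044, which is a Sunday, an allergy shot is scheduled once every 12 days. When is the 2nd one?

The 2nd occurrence is 1 interval after the first: 1 × 12 = 12 days after 10 April 2044.
12 days later is 22 April 2044.

22 April 2044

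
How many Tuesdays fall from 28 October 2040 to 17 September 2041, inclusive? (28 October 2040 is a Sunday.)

28 October 2040 is a Sunday; the first Tuesday on or after it is 30 October 2040 (2 days later).
From 30 October 2040 to 17 September 2041: 62 + 260 = 322 days (rest of 2040, to 17 September 2041 in 2041).
322 ÷ 7 = 46 full weeks with remainder 0, so 46 more Tuesdays after the first → 47.

47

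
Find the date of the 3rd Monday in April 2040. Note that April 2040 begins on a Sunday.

April 2040 begins on a Sunday, so the first Monday is April 2 (1 day later).
The 3rd Monday is 2 weeks later: 2 + 14 = 16.

2040-04-16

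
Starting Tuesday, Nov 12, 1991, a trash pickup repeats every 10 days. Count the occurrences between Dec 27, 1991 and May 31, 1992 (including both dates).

16

Occurrences land 10·i days after Nov 12, 1991 for i = 0, 1, 2, …
Dec 27, 1991 is 45 days after the start; 45 ÷ 10 = 4 remainder 5; since the remainder is 5, round up to i = 5. First occurrence in the window: #6 on Jan 1, 1992 (5×10 = 50 days in).
May 31, 1992 is 201 days after the start; 201 ÷ 10 = 20 remainder 1. Last occurrence in the window: #21 on May 30, 1992.
Occurrences #6 through #21: 16 in total.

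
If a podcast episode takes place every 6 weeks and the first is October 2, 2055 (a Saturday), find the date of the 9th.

The 9th occurrence is 8 intervals after the first: 8 × 42 = 336 days after October 2, 2055.
October has 31 days — 29 days to the end of October leaves 307.
November has 30 days (277 left).
December has 31 days (246 left).
January has 31 days (215 left).
February has 29 days (186 left).
March has 31 days (155 left).
April has 30 days (125 left).
May has 31 days (94 left).
June has 30 days (64 left).
July has 31 days (33 left).
August has 31 days (2 left).
2 days into September → September 2, 2056.

September 2, 2056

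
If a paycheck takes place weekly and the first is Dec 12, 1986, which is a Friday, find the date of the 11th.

Feb 20, 1987

The 11th occurrence is 10 intervals after the first: 10 × 7 = 70 days after Dec 12, 1986.
Dec has 31 days — 19 days to the end of Dec leaves 51.
Jan has 31 days (20 left).
20 days into Feb → Feb 20, 1987.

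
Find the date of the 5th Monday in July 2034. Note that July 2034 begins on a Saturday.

July 2034 begins on a Saturday, so the first Monday is July 3 (2 days later).
The 5th Monday is 4 weeks later: 3 + 28 = 31.

July 31, 2034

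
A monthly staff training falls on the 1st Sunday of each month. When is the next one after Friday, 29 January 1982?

January 1982 starts on a Friday, so its 1st Sunday is 3 January 1982 (2 days in).
That is not after 29 January 1982, so look at February 1982.
February 1982 starts on a Monday, so its 1st Sunday is 7 February 1982 (6 days in).

7 February 1982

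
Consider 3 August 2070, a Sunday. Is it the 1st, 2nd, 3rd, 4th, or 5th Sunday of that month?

1st

Day 3 falls in week ⌈3/7⌉ of the month.
Days 1–7 hold the 1st Sunday, 8–14 the 2nd, 15–21 the 3rd, 22–28 the 4th, 29–31 the 5th.
3 is in the range for the 1st.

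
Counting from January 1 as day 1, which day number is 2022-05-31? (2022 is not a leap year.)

Days in months before May: 31 + 28 + 31 + 30 = 120.
Plus 31 days into May → day 151.

151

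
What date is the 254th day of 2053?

January has 31 days (254 − 31 = 223 remain).
February has 28 days (223 − 28 = 195 remain).
March has 31 days (195 − 31 = 164 remain).
April has 30 days (164 − 30 = 134 remain).
May has 31 days (134 − 31 = 103 remain).
June has 30 days (103 − 30 = 73 remain).
July has 31 days (73 − 31 = 42 remain).
August has 31 days (42 − 31 = 11 remain).
11 into September → September 11.

September 11, 2053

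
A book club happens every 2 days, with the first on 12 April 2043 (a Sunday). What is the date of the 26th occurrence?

1 June 2043

The 26th occurrence is 25 intervals after the first: 25 × 2 = 50 days after 12 April 2043.
April has 30 days — 18 days to the end of April leaves 32.
May has 31 days (1 left).
1 day into June → 1 June 2043.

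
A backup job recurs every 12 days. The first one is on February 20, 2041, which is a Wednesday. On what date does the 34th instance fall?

March 23, 2042

The 34th occurrence is 33 intervals after the first: 33 × 12 = 396 days after February 20, 2041.
February has 28 days — 8 days to the end of February leaves 388.
March has 31 days (357 left).
April has 30 days (327 left).
May has 31 days (296 left).
June has 30 days (266 left).
July has 31 days (235 left).
August has 31 days (204 left).
September has 30 days (174 left).
October has 31 days (143 left).
November has 30 days (113 left).
December has 31 days (82 left).
January has 31 days (51 left).
February has 28 days (23 left).
23 days into March → March 23, 2042.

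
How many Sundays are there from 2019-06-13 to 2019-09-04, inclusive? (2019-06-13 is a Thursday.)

12

2019-06-13 is a Thursday; the first Sunday on or after it is 2019-06-16 (3 days later).
From 2019-06-16 to 2019-09-04: 14 + 31 + 31 + 4 = 80 days (rest of June, July, August, September).
80 ÷ 7 = 11 full weeks with remainder 3, so 11 more Sundays after the first → 12.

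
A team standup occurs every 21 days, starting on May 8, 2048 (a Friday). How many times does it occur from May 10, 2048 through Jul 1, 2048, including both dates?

Occurrences land 21·i days after May 8, 2048 for i = 0, 1, 2, …
May 10, 2048 is 2 days after the start; 2 ÷ 21 = 0 remainder 2; since the remainder is 2, round up to i = 1. First occurrence in the window: #2 on May 29, 2048 (1×21 = 21 days in).
Jul 1, 2048 is 54 days after the start; 54 ÷ 21 = 2 remainder 12. Last occurrence in the window: #3 on Jun 19, 2048.
Occurrences #2 through #3: 2 in total.

2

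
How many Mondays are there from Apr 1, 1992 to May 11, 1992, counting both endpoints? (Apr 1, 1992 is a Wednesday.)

6

Apr 1, 1992 is a Wednesday; the first Monday on or after it is Apr 6, 1992 (5 days later).
From Apr 6, 1992 to May 11, 1992: 24 + 11 = 35 days (rest of Apr, May).
35 ÷ 7 = 5 full weeks with remainder 0, so 5 more Mondays after the first → 6.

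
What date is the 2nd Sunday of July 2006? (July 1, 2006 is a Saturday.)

July 2006 begins on a Saturday, so the first Sunday is July 2 (1 day later).
The 2nd Sunday is 1 weeks later: 2 + 7 = 9.

2006-07-09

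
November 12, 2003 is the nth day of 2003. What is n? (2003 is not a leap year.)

Days in months before November: 31 + 28 + 31 + 30 + 31 + 30 + 31 + 31 + 30 + 31 = 304.
Plus 12 days into November → day 316.

316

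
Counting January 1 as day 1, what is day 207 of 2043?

January has 31 days (207 − 31 = 176 remain).
February has 28 days (176 − 28 = 148 remain).
March has 31 days (148 − 31 = 117 remain).
April has 30 days (117 − 30 = 87 remain).
May has 31 days (87 − 31 = 56 remain).
June has 30 days (56 − 30 = 26 remain).
26 into July → July 26.

26 July 2043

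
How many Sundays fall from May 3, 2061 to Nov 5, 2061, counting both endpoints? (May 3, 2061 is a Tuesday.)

May 3, 2061 is a Tuesday; the first Sunday on or after it is May 8, 2061 (5 days later).
From May 8, 2061 to Nov 5, 2061: 23 + 30 + 31 + 31 + 30 + 31 + 5 = 181 days (rest of May, Jun, Jul, Aug, Sep, Oct, Nov).
181 ÷ 7 = 25 full weeks with remainder 6, so 25 more Sundays after the first → 26.

26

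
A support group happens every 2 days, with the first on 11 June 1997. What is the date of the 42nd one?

The 42nd occurrence is 41 intervals after the first: 41 × 2 = 82 days after 11 June 1997.
June has 30 days — 19 days to the end of June leaves 63.
July has 31 days (32 left).
August has 31 days (1 left).
1 day into September → 1 September 1997.

1 September 1997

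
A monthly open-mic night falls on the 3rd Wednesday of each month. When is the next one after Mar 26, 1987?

Mar 1987 starts on a Sunday; its first Wednesday is the 4th, so the 3rd Wednesday is the 18th — Mar 18, 1987.
That is not after Mar 26, 1987, so look at Apr 1987.
Apr 1987 starts on a Wednesday; its first Wednesday is the 1st, so the 3rd Wednesday is the 15th — Apr 15, 1987.

Apr 15, 1987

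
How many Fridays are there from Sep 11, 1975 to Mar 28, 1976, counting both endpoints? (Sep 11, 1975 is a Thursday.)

Sep 11, 1975 is a Thursday; the first Friday on or after it is Sep 12, 1975 (1 day later).
From Sep 12, 1975 to Mar 28, 1976: 18 + 31 + 30 + 31 + 31 + 29 + 28 = 198 days (rest of Sep, Oct, Nov, Dec, Jan, Feb, Mar).
198 ÷ 7 = 28 full weeks with remainder 2, so 28 more Fridays after the first → 29.

29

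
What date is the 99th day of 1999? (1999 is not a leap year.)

1999-04-09

January has 31 days (99 − 31 = 68 remain).
February has 28 days (68 − 28 = 40 remain).
March has 31 days (40 − 31 = 9 remain).
9 into April → April 9.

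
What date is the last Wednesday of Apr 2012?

Apr 2012 begins on a Sunday, so the first Wednesday is Apr 4 (3 days later).
Apr 2012 has 30 days. Adding weeks: 4, 11, 18, 25 — the last one ≤ 30 is the 25th.

Apr 25, 2012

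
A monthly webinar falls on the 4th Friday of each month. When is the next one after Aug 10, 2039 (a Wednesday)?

Aug 26, 2039

Aug 2039 starts on a Monday; its first Friday is the 5th, so the 4th Friday is the 26th — Aug 26, 2039.
Aug 26, 2039 is after Aug 10, 2039, so that is the next one.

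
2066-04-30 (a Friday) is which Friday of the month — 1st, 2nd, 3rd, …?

Day 30 falls in week ⌈30/7⌉ of the month.
Days 1–7 hold the 1st Friday, 8–14 the 2nd, 15–21 the 3rd, 22–28 the 4th, 29–31 the 5th.
30 is in the range for the 5th.

5th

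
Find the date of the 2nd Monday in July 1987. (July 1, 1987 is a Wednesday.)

July 1987 begins on a Wednesday, so the first Monday is July 6 (5 days later).
The 2nd Monday is 1 weeks later: 6 + 7 = 13.

July 13, 1987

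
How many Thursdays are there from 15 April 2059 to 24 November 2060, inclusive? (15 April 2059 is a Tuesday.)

15 April 2059 is a Tuesday; the first Thursday on or after it is 17 April 2059 (2 days later).
From 17 April 2059 to 24 November 2060: 258 + 329 = 587 days (rest of 2059, to 24 November 2060 in 2060).
587 ÷ 7 = 83 full weeks with remainder 6, so 83 more Thursdays after the first → 84.

84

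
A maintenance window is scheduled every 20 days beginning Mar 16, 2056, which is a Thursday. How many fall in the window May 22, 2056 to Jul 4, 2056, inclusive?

Occurrences land 20·i days after Mar 16, 2056 for i = 0, 1, 2, …
May 22, 2056 is 67 days after the start; 67 ÷ 20 = 3 remainder 7; since the remainder is 7, round up to i = 4. First occurrence in the window: #5 on Jun 4, 2056 (4×20 = 80 days in).
Jul 4, 2056 is 110 days after the start; 110 ÷ 20 = 5 remainder 10. Last occurrence in the window: #6 on Jun 24, 2056.
Occurrences #5 through #6: 2 in total.

2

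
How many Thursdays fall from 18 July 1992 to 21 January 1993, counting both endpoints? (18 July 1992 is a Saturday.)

18 July 1992 is a Saturday; the first Thursday on or after it is 23 July 1992 (5 days later).
From 23 July 1992 to 21 January 1993: 8 + 31 + 30 + 31 + 30 + 31 + 21 = 182 days (rest of July, August, September, October, November, December, January).
182 ÷ 7 = 26 full weeks with remainder 0, so 26 more Thursdays after the first → 27.

27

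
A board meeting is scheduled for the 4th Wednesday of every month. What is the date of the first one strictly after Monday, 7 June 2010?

June 2010 starts on a Tuesday; its first Wednesday is the 2nd, so the 4th Wednesday is the 23rd — 23 June 2010.
23 June 2010 is after 7 June 2010, so that is the next one.

23 June 2010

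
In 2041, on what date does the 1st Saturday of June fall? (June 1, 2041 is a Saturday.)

June 2041 begins on a Saturday, so the first Saturday is June 1.

1 June 2041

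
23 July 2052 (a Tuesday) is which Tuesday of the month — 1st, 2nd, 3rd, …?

Day 23 falls in week ⌈23/7⌉ of the month.
Days 1–7 hold the 1st Tuesday, 8–14 the 2nd, 15–21 the 3rd, 22–28 the 4th, 29–31 the 5th.
23 is in the range for the 4th.

4th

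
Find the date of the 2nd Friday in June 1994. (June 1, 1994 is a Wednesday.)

June 1994 begins on a Wednesday, so the first Friday is June 3 (2 days later).
The 2nd Friday is 1 weeks later: 3 + 7 = 10.

1994-06-10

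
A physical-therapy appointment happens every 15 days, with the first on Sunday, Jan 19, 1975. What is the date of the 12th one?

The 12th occurrence is 11 intervals after the first: 11 × 15 = 165 days after Jan 19, 1975.
Jan has 31 days — 12 days to the end of Jan leaves 153.
Feb has 28 days (125 left).
Mar has 31 days (94 left).
Apr has 30 days (64 left).
May has 31 days (33 left).
Jun has 30 days (3 left).
3 days into Jul → Jul 3, 1975.

Jul 3, 1975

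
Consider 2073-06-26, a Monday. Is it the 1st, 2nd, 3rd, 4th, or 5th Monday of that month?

4th

Day 26 falls in week ⌈26/7⌉ of the month.
Days 1–7 hold the 1st Monday, 8–14 the 2nd, 15–21 the 3rd, 22–28 the 4th, 29–31 the 5th.
26 is in the range for the 4th.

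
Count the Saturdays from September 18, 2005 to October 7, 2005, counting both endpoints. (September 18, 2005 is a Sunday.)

September 18, 2005 is a Sunday; the first Saturday on or after it is September 24, 2005 (6 days later).
From September 24, 2005 to October 7, 2005: 6 + 7 = 13 days (rest of September, October).
13 ÷ 7 = 1 full weeks with remainder 6, so 1 more Saturdays after the first → 2.

2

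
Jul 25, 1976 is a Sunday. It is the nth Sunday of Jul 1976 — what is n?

4th

Day 25 falls in week ⌈25/7⌉ of the month.
Days 1–7 hold the 1st Sunday, 8–14 the 2nd, 15–21 the 3rd, 22–28 the 4th, 29–31 the 5th.
25 is in the range for the 4th.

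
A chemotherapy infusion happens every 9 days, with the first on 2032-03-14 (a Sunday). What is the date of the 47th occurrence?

2033-05-02

The 47th occurrence is 46 intervals after the first: 46 × 9 = 414 days after 2032-03-14.
March has 31 days — 17 days to the end of March leaves 397.
April has 30 days (367 left).
May has 31 days (336 left).
June has 30 days (306 left).
July has 31 days (275 left).
August has 31 days (244 left).
September has 30 days (214 left).
October has 31 days (183 left).
November has 30 days (153 left).
December has 31 days (122 left).
January has 31 days (91 left).
February has 28 days (63 left).
March has 31 days (32 left).
April has 30 days (2 left).
2 days into May → 2033-05-02.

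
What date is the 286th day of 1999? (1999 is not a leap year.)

January has 31 days (286 − 31 = 255 remain).
February has 28 days (255 − 28 = 227 remain).
March has 31 days (227 − 31 = 196 remain).
April has 30 days (196 − 30 = 166 remain).
May has 31 days (166 − 31 = 135 remain).
June has 30 days (135 − 30 = 105 remain).
July has 31 days (105 − 31 = 74 remain).
August has 31 days (74 − 31 = 43 remain).
September has 30 days (43 − 30 = 13 remain).
13 into October → October 13.

1999-10-13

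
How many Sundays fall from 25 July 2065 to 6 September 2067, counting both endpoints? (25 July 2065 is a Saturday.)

111

25 July 2065 is a Saturday; the first Sunday on or after it is 26 July 2065 (1 day later).
From 26 July 2065 to 6 September 2067: 158 + 365 + 249 = 772 days (rest of 2065, 2066, to 6 September 2067 in 2067).
772 ÷ 7 = 110 full weeks with remainder 2, so 110 more Sundays after the first → 111.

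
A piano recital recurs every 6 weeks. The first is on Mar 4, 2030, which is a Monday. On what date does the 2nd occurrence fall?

The 2nd occurrence is 1 interval after the first: 1 × 42 = 42 days after Mar 4, 2030.
Mar has 31 days — 27 days to the end of Mar leaves 15.
15 days into Apr → Apr 15, 2030.

Apr 15, 2030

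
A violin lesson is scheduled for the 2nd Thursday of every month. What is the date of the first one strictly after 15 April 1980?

8 May 1980

April 1980 starts on a Tuesday; its first Thursday is the 3rd, so the 2nd Thursday is the 10th — 10 April 1980.
That is not after 15 April 1980, so look at May 1980.
May 1980 starts on a Thursday; its first Thursday is the 1st, so the 2nd Thursday is the 8th — 8 May 1980.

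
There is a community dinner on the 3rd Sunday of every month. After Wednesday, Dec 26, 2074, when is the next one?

Jan 20, 2075

Dec 2074 starts on a Saturday; its first Sunday is the 2nd, so the 3rd Sunday is the 16th — Dec 16, 2074.
That is not after Dec 26, 2074, so look at Jan 2075.
Jan 2075 starts on a Tuesday; its first Sunday is the 6th, so the 3rd Sunday is the 20th — Jan 20, 2075.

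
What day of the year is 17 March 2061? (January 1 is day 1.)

76

Days in months before March: 31 + 28 = 59.
Plus 17 days into March → day 76.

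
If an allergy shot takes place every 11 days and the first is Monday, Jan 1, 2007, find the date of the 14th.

May 24, 2007

The 14th occurrence is 13 intervals after the first: 13 × 11 = 143 days after Jan 1, 2007.
Jan has 31 days — 30 days to the end of Jan leaves 113.
Feb has 28 days (85 left).
Mar has 31 days (54 left).
Apr has 30 days (24 left).
24 days into May → May 24, 2007.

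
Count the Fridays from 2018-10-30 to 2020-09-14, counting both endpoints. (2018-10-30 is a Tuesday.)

2018-10-30 is a Tuesday; the first Friday on or after it is 2018-11-02 (3 days later).
From 2018-11-02 to 2020-09-14: 59 + 365 + 258 = 682 days (rest of 2018, 2019, to 2020-09-14 in 2020).
682 ÷ 7 = 97 full weeks with remainder 3, so 97 more Fridays after the first → 98.

98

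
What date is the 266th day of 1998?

Sep 23, 1998

Jan has 31 days (266 − 31 = 235 remain).
Feb has 28 days (235 − 28 = 207 remain).
Mar has 31 days (207 − 31 = 176 remain).
Apr has 30 days (176 − 30 = 146 remain).
May has 31 days (146 − 31 = 115 remain).
Jun has 30 days (115 − 30 = 85 remain).
Jul has 31 days (85 − 31 = 54 remain).
Aug has 31 days (54 − 31 = 23 remain).
23 into Sep → Sep 23.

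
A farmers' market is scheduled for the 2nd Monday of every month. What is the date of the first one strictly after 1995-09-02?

1995-09-11

September 1995 starts on a Friday; its first Monday is the 4th, so the 2nd Monday is the 11th — 1995-09-11.
1995-09-11 is after 1995-09-02, so that is the next one.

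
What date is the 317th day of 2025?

Nov 13, 2025

Jan has 31 days (317 − 31 = 286 remain).
Feb has 28 days (286 − 28 = 258 remain).
Mar has 31 days (258 − 31 = 227 remain).
Apr has 30 days (227 − 30 = 197 remain).
May has 31 days (197 − 31 = 166 remain).
Jun has 30 days (166 − 30 = 136 remain).
Jul has 31 days (136 − 31 = 105 remain).
Aug has 31 days (105 − 31 = 74 remain).
Sep has 30 days (74 − 30 = 44 remain).
Oct has 31 days (44 − 31 = 13 remain).
13 into Nov → Nov 13.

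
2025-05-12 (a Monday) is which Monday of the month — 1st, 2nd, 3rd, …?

2nd

Day 12 falls in week ⌈12/7⌉ of the month.
Days 1–7 hold the 1st Monday, 8–14 the 2nd, 15–21 the 3rd, 22–28 the 4th, 29–31 the 5th.
12 is in the range for the 2nd.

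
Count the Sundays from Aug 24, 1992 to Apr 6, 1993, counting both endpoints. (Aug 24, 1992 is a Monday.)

Aug 24, 1992 is a Monday; the first Sunday on or after it is Aug 30, 1992 (6 days later).
From Aug 30, 1992 to Apr 6, 1993: 1 + 30 + 31 + 30 + 31 + 31 + 28 + 31 + 6 = 219 days (rest of Aug, Sep, Oct, Nov, Dec, Jan, Feb, Mar, Apr).
219 ÷ 7 = 31 full weeks with remainder 2, so 31 more Sundays after the first → 32.

32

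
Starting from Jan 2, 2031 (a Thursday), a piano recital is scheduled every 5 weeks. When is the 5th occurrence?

The 5th occurrence is 4 intervals after the first: 4 × 35 = 140 days after Jan 2, 2031.
Jan has 31 days — 29 days to the end of Jan leaves 111.
Feb has 28 days (83 left).
Mar has 31 days (52 left).
Apr has 30 days (22 left).
22 days into May → May 22, 2031.

May 22, 2031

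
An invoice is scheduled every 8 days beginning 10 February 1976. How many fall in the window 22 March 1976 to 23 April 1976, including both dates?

4

Occurrences land 8·i days after 10 February 1976 for i = 0, 1, 2, …
22 March 1976 is 41 days after the start; 41 ÷ 8 = 5 remainder 1; since the remainder is 1, round up to i = 6. First occurrence in the window: #7 on 29 March 1976 (6×8 = 48 days in).
23 April 1976 is 73 days after the start; 73 ÷ 8 = 9 remainder 1. Last occurrence in the window: #10 on 22 April 1976.
Occurrences #7 through #10: 4 in total.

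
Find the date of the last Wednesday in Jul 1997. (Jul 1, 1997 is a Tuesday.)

Jul 30, 1997

Jul 1997 begins on a Tuesday, so the first Wednesday is Jul 2 (1 day later).
Jul 1997 has 31 days. Adding weeks: 2, 9, 16, 23, 30 — the last one ≤ 31 is the 30th.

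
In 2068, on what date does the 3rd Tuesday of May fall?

15 May 2068

The first Tuesday of May 2068 is May 1.
The 3rd Tuesday is 2 weeks later: 1 + 14 = 15.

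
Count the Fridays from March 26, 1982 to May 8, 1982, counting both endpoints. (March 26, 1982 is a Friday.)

7

March 26, 1982 is a Friday; the first Friday on or after it is March 26, 1982.
From March 26, 1982 to May 8, 1982: 5 + 30 + 8 = 43 days (rest of March, April, May).
43 ÷ 7 = 6 full weeks with remainder 1, so 6 more Fridays after the first → 7.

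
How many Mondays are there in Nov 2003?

4

Nov 1, 2003 is a Saturday; the first Monday on or after it is Nov 3, 2003 (2 days later).
From Nov 3, 2003 to Nov 30, 2003 is 30 − 3 = 27 days.
27 ÷ 7 = 3 full weeks with remainder 6, so 3 more Mondays after the first → 4.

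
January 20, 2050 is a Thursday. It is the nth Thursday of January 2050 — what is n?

Day 20 falls in week ⌈20/7⌉ of the month.
Days 1–7 hold the 1st Thursday, 8–14 the 2nd, 15–21 the 3rd, 22–28 the 4th, 29–31 the 5th.
20 is in the range for the 3rd.

3rd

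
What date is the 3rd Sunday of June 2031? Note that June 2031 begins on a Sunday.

June 2031 begins on a Sunday, so the first Sunday is June 1.
The 3rd Sunday is 2 weeks later: 1 + 14 = 15.

2031-06-15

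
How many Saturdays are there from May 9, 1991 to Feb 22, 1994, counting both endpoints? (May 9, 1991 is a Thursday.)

146

May 9, 1991 is a Thursday; the first Saturday on or after it is May 11, 1991 (2 days later).
From May 11, 1991 to Feb 22, 1994: 234 + 366 + 365 + 53 = 1018 days (rest of 1991, 1992, 1993, to Feb 22, 1994 in 1994).
1018 ÷ 7 = 145 full weeks with remainder 3, so 145 more Saturdays after the first → 146.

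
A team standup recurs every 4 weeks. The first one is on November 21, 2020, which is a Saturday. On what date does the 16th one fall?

The 16th occurrence is 15 intervals after the first: 15 × 28 = 420 days after November 21, 2020.
November has 30 days — 9 days to the end of November leaves 411.
From end of November to end of 2020 is 31 days (380 left).
2021 has 365 days (15 left).
15 days into January → January 15, 2022.

January 15, 2022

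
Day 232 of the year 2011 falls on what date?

Jan has 31 days (232 − 31 = 201 remain).
Feb has 28 days (201 − 28 = 173 remain).
Mar has 31 days (173 − 31 = 142 remain).
Apr has 30 days (142 − 30 = 112 remain).
May has 31 days (112 − 31 = 81 remain).
Jun has 30 days (81 − 30 = 51 remain).
Jul has 31 days (51 − 31 = 20 remain).
20 into Aug → Aug 20.

Aug 20, 2011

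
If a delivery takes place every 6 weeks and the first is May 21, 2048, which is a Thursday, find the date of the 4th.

The 4th occurrence is 3 intervals after the first: 3 × 42 = 126 days after May 21, 2048.
May has 31 days — 10 days to the end of May leaves 116.
June has 30 days (86 left).
July has 31 days (55 left).
August has 31 days (24 left).
24 days into September → September 24, 2048.

September 24, 2048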